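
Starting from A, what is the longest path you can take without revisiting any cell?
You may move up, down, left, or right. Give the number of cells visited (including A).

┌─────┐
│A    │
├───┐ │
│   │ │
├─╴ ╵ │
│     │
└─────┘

Finding longest simple path using DFS:
Start: (0, 0)
Longest path visits 8 cells
Path: A → right → right → down → down → left → up → left

Solution:

┌─────┐
│A → ↓│
├───┐ │
│B ↰│↓│
├─╴ ╵ │
│  ↑ ↲│
└─────┘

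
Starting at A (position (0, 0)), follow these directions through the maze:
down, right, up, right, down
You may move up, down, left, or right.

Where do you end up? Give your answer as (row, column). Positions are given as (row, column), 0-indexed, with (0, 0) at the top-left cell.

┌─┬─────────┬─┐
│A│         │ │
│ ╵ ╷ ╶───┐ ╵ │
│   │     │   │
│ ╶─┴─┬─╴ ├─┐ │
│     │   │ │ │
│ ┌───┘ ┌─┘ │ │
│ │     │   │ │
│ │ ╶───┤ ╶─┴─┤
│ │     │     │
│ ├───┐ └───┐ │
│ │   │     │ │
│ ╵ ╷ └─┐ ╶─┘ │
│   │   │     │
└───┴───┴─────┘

Following directions step by step:
Start: (0, 0)
  down: (0, 0) → (1, 0)
  right: (1, 0) → (1, 1)
  up: (1, 1) → (0, 1)
  right: (0, 1) → (0, 2)
  down: (0, 2) → (1, 2)
Final position: (1, 2)

Path taken:

┌─┬─────────┬─┐
│A│↱ ↓      │ │
│ ╵ ╷ ╶───┐ ╵ │
│↳ ↑│B    │   │
│ ╶─┴─┬─╴ ├─┐ │
│     │   │ │ │
│ ┌───┘ ┌─┘ │ │
│ │     │   │ │
│ │ ╶───┤ ╶─┴─┤
│ │     │     │
│ ├───┐ └───┐ │
│ │   │     │ │
│ ╵ ╷ └─┐ ╶─┘ │
│   │   │     │
└───┴───┴─────┘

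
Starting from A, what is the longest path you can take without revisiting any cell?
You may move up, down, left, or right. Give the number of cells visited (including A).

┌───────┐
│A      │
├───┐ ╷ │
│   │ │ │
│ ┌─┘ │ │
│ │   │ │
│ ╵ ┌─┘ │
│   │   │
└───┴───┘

Finding longest simple path using DFS:
Start: (0, 0)
Longest path visits 11 cells
Path: A → right → right → down → down → left → down → left → up → up → right

Solution:

┌───────┐
│A → ↓  │
├───┐ ╷ │
│↱ B│↓│ │
│ ┌─┘ │ │
│↑│↓ ↲│ │
│ ╵ ┌─┘ │
│↑ ↲│   │
└───┴───┘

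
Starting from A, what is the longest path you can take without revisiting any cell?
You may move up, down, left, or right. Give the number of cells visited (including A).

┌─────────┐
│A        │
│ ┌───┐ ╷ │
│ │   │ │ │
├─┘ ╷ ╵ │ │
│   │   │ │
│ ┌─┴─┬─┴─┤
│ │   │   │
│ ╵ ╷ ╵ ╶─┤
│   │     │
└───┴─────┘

Finding longest simple path using DFS:
Start: (0, 0)
Longest path visits 20 cells
Path: A → right → right → right → down → down → left → up → left → down → left → down → down → right → up → right → down → right → up → right

Solution:

┌─────────┐
│A → → ↓  │
│ ┌───┐ ╷ │
│ │↓ ↰│↓│ │
├─┘ ╷ ╵ │ │
│↓ ↲│↑ ↲│ │
│ ┌─┴─┬─┴─┤
│↓│↱ ↓│↱ B│
│ ╵ ╷ ╵ ╶─┤
│↳ ↑│↳ ↑  │
└───┴─────┘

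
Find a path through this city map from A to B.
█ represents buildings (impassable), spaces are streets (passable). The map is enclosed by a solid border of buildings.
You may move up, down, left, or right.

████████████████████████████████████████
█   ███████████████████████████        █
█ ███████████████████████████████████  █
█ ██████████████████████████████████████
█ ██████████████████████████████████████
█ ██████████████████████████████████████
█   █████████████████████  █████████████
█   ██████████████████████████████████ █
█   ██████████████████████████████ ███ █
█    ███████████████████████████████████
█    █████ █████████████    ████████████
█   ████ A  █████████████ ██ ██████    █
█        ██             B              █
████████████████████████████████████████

Finding the shortest path from A to B:
Movement: cardinal only
Path length: 16 steps
Directions: right → right → down → right → right → right → right → right → right → right → right → right → right → right → right → right

Solution:

████████████████████████████████████████
█   ███████████████████████████        █
█ ███████████████████████████████████  █
█ ██████████████████████████████████████
█ ██████████████████████████████████████
█ ██████████████████████████████████████
█   █████████████████████  █████████████
█   ██████████████████████████████████ █
█   ██████████████████████████████ ███ █
█    ███████████████████████████████████
█    █████ █████████████    ████████████
█   ████ A→↓█████████████ ██ ██████    █
█        ██↳→→→→→→→→→→→→B              █
████████████████████████████████████████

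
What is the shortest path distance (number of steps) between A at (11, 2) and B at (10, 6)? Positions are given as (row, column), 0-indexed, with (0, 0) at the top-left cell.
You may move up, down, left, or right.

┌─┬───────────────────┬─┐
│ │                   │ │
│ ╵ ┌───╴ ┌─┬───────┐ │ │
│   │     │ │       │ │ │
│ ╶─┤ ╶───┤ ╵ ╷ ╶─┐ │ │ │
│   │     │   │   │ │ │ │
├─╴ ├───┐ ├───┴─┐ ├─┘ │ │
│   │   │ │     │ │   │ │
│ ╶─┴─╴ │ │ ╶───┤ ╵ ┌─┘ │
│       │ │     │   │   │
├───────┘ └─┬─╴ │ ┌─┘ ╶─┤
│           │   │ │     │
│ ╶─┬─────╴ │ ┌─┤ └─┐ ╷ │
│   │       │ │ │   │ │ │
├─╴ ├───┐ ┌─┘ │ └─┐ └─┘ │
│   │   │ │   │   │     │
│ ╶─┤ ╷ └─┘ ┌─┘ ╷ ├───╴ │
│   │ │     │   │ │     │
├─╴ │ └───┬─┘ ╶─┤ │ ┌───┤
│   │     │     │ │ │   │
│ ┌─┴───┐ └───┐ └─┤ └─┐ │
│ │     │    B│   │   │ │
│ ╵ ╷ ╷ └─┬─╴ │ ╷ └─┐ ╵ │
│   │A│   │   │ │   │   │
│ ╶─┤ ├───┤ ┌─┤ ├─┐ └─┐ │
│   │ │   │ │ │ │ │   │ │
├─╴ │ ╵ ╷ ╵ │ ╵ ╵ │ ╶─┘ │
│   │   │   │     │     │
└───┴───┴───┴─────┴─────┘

Finding path from (11, 2) to (10, 6):
Path: (11,2) → (12,2) → (13,2) → (13,3) → (12,3) → (12,4) → (13,4) → (13,5) → (12,5) → (11,5) → (11,6) → (10,6)
Distance: 11 steps

Solution:

┌─┬───────────────────┬─┐
│ │                   │ │
│ ╵ ┌───╴ ┌─┬───────┐ │ │
│   │     │ │       │ │ │
│ ╶─┤ ╶───┤ ╵ ╷ ╶─┐ │ │ │
│   │     │   │   │ │ │ │
├─╴ ├───┐ ├───┴─┐ ├─┘ │ │
│   │   │ │     │ │   │ │
│ ╶─┴─╴ │ │ ╶───┤ ╵ ┌─┘ │
│       │ │     │   │   │
├───────┘ └─┬─╴ │ ┌─┘ ╶─┤
│           │   │ │     │
│ ╶─┬─────╴ │ ┌─┤ └─┐ ╷ │
│   │       │ │ │   │ │ │
├─╴ ├───┐ ┌─┘ │ └─┐ └─┘ │
│   │   │ │   │   │     │
│ ╶─┤ ╷ └─┘ ┌─┘ ╷ ├───╴ │
│   │ │     │   │ │     │
├─╴ │ └───┬─┘ ╶─┤ │ ┌───┤
│   │     │     │ │ │   │
│ ┌─┴───┐ └───┐ └─┤ └─┐ │
│ │     │    B│   │   │ │
│ ╵ ╷ ╷ └─┬─╴ │ ╷ └─┐ ╵ │
│   │A│   │↱ ↑│ │   │   │
│ ╶─┤ ├───┤ ┌─┤ ├─┐ └─┐ │
│   │↓│↱ ↓│↑│ │ │ │   │ │
├─╴ │ ╵ ╷ ╵ │ ╵ ╵ │ ╶─┘ │
│   │↳ ↑│↳ ↑│     │     │
└───┴───┴───┴─────┴─────┘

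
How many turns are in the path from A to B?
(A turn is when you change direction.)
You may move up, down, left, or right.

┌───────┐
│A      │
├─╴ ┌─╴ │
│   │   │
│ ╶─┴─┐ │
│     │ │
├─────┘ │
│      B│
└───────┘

Directions: right, right, right, down, down, down
Number of turns: 1

Solution:

┌───────┐
│A → → ↓│
├─╴ ┌─╴ │
│   │  ↓│
│ ╶─┴─┐ │
│     │↓│
├─────┘ │
│      B│
└───────┘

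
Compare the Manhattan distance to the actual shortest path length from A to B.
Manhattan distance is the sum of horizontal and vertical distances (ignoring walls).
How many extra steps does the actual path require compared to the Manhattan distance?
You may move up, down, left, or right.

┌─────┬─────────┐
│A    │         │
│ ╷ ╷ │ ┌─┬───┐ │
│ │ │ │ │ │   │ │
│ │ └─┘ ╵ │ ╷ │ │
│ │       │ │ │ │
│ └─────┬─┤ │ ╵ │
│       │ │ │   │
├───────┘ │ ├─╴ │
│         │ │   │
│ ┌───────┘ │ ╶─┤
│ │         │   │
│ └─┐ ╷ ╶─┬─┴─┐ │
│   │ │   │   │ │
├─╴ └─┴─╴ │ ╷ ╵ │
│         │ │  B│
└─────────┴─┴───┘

Manhattan distance: |7 - 0| + |7 - 0| = 14
Actual path length: 20
Extra steps: 20 - 14 = 6

Solution:

┌─────┬─────────┐
│A ↓  │↱ → → → ↓│
│ ╷ ╷ │ ┌─┬───┐ │
│ │↓│ │↑│ │   │↓│
│ │ └─┘ ╵ │ ╷ │ │
│ │↳ → ↑  │ │ │↓│
│ └─────┬─┤ │ ╵ │
│       │ │ │  ↓│
├───────┘ │ ├─╴ │
│         │ │↓ ↲│
│ ┌───────┘ │ ╶─┤
│ │         │↳ ↓│
│ └─┐ ╷ ╶─┬─┴─┐ │
│   │ │   │   │↓│
├─╴ └─┴─╴ │ ╷ ╵ │
│         │ │  B│
└─────────┴─┴───┘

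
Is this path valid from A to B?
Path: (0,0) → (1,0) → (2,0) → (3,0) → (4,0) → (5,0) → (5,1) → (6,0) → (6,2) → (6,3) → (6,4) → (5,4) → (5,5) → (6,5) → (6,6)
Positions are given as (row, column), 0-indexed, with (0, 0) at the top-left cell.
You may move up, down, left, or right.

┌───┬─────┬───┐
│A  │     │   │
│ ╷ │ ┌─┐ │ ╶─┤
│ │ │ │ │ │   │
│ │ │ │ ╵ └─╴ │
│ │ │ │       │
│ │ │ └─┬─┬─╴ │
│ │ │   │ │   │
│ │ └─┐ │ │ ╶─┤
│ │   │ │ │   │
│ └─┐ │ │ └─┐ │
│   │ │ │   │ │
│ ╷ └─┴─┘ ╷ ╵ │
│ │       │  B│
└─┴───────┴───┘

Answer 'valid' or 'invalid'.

Checking path validity:
Result: Invalid move at step 7: cannot move from (5, 1) to (6, 0).

invalid

Correct solution:

┌───┬─────┬───┐
│A  │     │   │
│ ╷ │ ┌─┐ │ ╶─┤
│↓│ │ │ │ │   │
│ │ │ │ ╵ └─╴ │
│↓│ │ │       │
│ │ │ └─┬─┬─╴ │
│↓│ │   │ │   │
│ │ └─┐ │ │ ╶─┤
│↓│   │ │ │   │
│ └─┐ │ │ └─┐ │
│↳ ↓│ │ │↱ ↓│ │
│ ╷ └─┴─┘ ╷ ╵ │
│ │↳ → → ↑│↳ B│
└─┴───────┴───┘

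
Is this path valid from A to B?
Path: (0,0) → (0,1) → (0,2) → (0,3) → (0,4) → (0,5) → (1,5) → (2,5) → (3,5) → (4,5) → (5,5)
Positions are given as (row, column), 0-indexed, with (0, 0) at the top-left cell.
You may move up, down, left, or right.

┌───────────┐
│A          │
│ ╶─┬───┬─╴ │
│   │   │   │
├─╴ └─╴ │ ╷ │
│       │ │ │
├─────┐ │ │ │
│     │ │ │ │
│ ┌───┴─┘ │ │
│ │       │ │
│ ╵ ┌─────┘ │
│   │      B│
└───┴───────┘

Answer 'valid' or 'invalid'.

Checking path validity:
Result: All consecutive moves are passable.

valid

Correct solution:

┌───────────┐
│A → → → → ↓│
│ ╶─┬───┬─╴ │
│   │   │  ↓│
├─╴ └─╴ │ ╷ │
│       │ │↓│
├─────┐ │ │ │
│     │ │ │↓│
│ ┌───┴─┘ │ │
│ │       │↓│
│ ╵ ┌─────┘ │
│   │      B│
└───┴───────┘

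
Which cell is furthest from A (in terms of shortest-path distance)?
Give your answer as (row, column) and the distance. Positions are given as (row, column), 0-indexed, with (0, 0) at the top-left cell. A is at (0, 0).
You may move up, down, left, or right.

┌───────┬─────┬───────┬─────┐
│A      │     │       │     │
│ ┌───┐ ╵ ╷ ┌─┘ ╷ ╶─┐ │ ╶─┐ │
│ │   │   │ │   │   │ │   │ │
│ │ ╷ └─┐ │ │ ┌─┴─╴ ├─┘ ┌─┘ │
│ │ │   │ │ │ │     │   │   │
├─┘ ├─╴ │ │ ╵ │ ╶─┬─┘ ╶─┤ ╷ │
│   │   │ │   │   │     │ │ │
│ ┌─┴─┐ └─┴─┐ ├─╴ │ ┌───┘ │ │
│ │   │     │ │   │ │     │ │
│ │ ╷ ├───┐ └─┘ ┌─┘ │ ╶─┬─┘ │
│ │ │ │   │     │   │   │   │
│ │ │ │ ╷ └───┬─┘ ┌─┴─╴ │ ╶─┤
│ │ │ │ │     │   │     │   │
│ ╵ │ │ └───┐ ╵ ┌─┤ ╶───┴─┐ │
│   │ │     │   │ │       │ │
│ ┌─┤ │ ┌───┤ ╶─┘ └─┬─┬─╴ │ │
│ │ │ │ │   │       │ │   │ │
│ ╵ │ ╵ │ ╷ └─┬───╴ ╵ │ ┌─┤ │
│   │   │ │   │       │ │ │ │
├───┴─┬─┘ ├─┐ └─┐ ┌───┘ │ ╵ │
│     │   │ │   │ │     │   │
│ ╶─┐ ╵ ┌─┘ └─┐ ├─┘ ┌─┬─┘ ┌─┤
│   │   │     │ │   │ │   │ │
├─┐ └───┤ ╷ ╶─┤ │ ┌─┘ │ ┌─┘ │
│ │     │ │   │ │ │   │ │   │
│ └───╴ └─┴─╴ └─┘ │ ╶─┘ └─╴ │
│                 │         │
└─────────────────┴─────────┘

Computing BFS distances from A to all cells:
Furthest cell: (12, 7)
Distance: 129 steps

Path from A to the furthest cell:

┌───────┬─────┬───────┬─────┐
│A → → ↓│↱ ↓  │↱ ↓    │↱ → ↓│
│ ┌───┐ ╵ ╷ ┌─┘ ╷ ╶─┐ │ ╶─┐ │
│ │↓ ↰│↳ ↑│↓│↱ ↑│↳ ↓│ │↑  │↓│
│ │ ╷ └─┐ │ │ ┌─┴─╴ ├─┘ ┌─┘ │
│ │↓│↑ ↰│ │↓│↑│↓ ← ↲│↱ ↑│↓ ↲│
├─┘ ├─╴ │ │ ╵ │ ╶─┬─┘ ╶─┤ ╷ │
│↓ ↲│  ↑│ │↳ ↑│↳ ↓│↱ ↑  │↓│ │
│ ┌─┴─┐ └─┴─┐ ├─╴ │ ┌───┘ │ │
│↓│↱ ↓│↑ ← ↰│ │↓ ↲│↑│↓ ← ↲│ │
│ │ ╷ ├───┐ └─┘ ┌─┘ │ ╶─┬─┘ │
│↓│↑│↓│↱ ↓│↑ ← ↲│↱ ↑│↳ ↓│   │
│ │ │ │ ╷ └───┬─┘ ┌─┴─╴ │ ╶─┤
│↓│↑│↓│↑│↳ → ↓│↱ ↑│↓ ← ↲│   │
│ ╵ │ │ └───┐ ╵ ┌─┤ ╶───┴─┐ │
│↳ ↑│↓│↑    │↳ ↑│ │↳ → → ↓│ │
│ ┌─┤ │ ┌───┤ ╶─┘ └─┬─┬─╴ │ │
│ │ │↓│↑│↱ ↓│       │ │↓ ↲│ │
│ ╵ │ ╵ │ ╷ └─┬───╴ ╵ │ ┌─┤ │
│   │↳ ↑│↑│↳ ↓│       │↓│ │ │
├───┴─┬─┘ ├─┐ └─┐ ┌───┘ │ ╵ │
│↱ → ↓│↱ ↑│ │↳ ↓│ │↓ ← ↲│   │
│ ╶─┐ ╵ ┌─┘ └─┐ ├─┘ ┌─┬─┘ ┌─┤
│↑ ↰│↳ ↑│     │↓│↓ ↲│ │   │ │
├─┐ └───┤ ╷ ╶─┤ │ ┌─┘ │ ┌─┘ │
│ │↑ ← ↰│ │   │B│↓│   │ │   │
│ └───╴ └─┴─╴ └─┘ │ ╶─┘ └─╴ │
│      ↑ ← ← ← ← ↲│         │
└─────────────────┴─────────┘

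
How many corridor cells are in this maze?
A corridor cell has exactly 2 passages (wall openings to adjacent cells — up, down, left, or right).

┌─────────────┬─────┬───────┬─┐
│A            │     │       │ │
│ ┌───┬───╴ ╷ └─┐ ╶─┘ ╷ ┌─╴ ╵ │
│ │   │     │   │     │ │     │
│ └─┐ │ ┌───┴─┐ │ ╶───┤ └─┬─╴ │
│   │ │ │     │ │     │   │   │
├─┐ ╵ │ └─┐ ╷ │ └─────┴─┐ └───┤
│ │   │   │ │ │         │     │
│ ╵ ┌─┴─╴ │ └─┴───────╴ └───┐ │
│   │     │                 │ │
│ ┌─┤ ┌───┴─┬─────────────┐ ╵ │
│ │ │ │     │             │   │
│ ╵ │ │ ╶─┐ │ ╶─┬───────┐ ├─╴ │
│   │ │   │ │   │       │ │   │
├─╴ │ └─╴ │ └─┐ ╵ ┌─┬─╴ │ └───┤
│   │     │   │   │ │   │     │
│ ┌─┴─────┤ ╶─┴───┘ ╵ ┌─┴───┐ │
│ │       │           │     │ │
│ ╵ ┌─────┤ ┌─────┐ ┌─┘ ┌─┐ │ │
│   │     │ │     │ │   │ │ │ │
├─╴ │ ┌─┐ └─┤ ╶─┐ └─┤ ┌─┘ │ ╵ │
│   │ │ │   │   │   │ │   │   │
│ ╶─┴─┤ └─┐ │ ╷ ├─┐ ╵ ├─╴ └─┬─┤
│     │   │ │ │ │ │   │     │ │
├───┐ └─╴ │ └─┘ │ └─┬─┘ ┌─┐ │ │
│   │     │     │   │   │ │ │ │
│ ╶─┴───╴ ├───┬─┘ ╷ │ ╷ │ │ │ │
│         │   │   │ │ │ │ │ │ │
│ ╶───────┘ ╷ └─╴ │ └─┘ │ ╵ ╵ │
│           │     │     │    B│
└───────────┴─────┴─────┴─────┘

Counting cells with exactly 2 passages:
Total corridor cells: 172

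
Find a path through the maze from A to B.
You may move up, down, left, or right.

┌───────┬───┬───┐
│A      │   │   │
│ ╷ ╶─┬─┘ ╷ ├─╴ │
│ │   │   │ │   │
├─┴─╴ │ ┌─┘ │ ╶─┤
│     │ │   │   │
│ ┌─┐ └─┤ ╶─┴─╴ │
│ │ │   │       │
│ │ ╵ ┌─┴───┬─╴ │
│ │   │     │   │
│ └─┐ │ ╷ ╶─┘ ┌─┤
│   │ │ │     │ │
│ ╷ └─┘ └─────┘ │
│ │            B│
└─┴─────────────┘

Finding the shortest path through the maze:
Path length: 17 steps
Directions: right → down → right → down → left → left → down → down → down → right → down → right → right → right → right → right → right

Solution:

┌───────┬───┬───┐
│A ↓    │   │   │
│ ╷ ╶─┬─┘ ╷ ├─╴ │
│ │↳ ↓│   │ │   │
├─┴─╴ │ ┌─┘ │ ╶─┤
│↓ ← ↲│ │   │   │
│ ┌─┐ └─┤ ╶─┴─╴ │
│↓│ │   │       │
│ │ ╵ ┌─┴───┬─╴ │
│↓│   │     │   │
│ └─┐ │ ╷ ╶─┘ ┌─┤
│↳ ↓│ │ │     │ │
│ ╷ └─┘ └─────┘ │
│ │↳ → → → → → B│
└─┴─────────────┘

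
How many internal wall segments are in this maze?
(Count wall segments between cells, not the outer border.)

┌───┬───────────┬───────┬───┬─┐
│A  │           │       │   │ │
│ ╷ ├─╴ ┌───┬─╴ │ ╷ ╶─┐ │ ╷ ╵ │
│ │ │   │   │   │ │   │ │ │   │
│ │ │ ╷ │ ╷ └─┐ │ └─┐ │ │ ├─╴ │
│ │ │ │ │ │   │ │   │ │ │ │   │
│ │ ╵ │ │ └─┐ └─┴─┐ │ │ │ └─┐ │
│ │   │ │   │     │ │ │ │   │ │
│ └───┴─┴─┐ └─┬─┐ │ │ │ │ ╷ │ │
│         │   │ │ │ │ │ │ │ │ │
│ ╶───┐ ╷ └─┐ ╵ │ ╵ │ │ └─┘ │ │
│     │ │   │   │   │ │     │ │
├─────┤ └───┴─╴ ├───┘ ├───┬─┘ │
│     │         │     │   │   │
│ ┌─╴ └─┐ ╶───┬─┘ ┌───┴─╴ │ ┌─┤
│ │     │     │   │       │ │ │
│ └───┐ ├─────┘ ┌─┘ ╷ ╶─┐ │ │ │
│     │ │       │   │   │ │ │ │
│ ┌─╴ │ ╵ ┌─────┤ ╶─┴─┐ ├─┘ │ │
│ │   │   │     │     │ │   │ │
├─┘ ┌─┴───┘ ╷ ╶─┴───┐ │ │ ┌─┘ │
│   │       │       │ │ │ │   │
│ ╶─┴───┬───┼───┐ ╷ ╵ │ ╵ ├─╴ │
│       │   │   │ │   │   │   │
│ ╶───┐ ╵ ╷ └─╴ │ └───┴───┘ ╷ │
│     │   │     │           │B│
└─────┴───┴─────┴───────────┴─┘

Counting internal wall segments:
Total internal walls: 168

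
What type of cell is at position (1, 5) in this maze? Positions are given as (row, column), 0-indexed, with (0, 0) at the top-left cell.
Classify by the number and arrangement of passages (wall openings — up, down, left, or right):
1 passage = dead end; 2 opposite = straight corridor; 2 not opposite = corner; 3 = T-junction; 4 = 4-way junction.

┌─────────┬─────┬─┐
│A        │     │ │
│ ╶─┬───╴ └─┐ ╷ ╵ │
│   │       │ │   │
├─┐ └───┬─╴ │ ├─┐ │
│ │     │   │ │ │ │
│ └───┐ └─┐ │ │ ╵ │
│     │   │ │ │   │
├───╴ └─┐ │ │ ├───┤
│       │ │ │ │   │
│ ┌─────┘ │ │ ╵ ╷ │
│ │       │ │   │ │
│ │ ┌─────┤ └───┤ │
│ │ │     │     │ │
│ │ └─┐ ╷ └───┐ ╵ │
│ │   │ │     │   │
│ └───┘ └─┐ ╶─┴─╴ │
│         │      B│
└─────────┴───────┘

Checking cell at (1, 5):
Number of passages: 2
Cell type: corner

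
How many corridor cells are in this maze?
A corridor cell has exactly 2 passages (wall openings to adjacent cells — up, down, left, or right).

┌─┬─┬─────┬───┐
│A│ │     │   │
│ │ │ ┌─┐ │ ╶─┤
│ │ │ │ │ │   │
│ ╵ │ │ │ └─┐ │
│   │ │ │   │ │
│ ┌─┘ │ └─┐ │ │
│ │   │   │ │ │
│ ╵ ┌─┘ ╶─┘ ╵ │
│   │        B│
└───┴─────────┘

Counting cells with exactly 2 passages:
Total corridor cells: 25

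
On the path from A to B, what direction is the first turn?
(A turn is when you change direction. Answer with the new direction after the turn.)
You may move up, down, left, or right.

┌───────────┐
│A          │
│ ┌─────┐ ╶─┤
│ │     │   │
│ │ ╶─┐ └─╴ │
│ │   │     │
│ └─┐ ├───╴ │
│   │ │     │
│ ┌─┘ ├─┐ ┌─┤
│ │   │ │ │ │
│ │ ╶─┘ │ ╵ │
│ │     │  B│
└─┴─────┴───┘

Directions: right, right, right, right, down, right, down, down, left, down, down, right
First turn direction: down

Solution:

┌───────────┐
│A → → → ↓  │
│ ┌─────┐ ╶─┤
│ │     │↳ ↓│
│ │ ╶─┐ └─╴ │
│ │   │    ↓│
│ └─┐ ├───╴ │
│   │ │  ↓ ↲│
│ ┌─┘ ├─┐ ┌─┤
│ │   │ │↓│ │
│ │ ╶─┘ │ ╵ │
│ │     │↳ B│
└─┴─────┴───┘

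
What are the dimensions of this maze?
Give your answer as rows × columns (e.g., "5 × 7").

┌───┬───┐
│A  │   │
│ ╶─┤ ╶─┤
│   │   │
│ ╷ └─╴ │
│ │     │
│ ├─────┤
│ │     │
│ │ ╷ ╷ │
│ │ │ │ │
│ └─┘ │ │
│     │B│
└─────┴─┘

Counting the maze dimensions:
Rows (vertical): 6
Columns (horizontal): 4
Dimensions: 6 × 4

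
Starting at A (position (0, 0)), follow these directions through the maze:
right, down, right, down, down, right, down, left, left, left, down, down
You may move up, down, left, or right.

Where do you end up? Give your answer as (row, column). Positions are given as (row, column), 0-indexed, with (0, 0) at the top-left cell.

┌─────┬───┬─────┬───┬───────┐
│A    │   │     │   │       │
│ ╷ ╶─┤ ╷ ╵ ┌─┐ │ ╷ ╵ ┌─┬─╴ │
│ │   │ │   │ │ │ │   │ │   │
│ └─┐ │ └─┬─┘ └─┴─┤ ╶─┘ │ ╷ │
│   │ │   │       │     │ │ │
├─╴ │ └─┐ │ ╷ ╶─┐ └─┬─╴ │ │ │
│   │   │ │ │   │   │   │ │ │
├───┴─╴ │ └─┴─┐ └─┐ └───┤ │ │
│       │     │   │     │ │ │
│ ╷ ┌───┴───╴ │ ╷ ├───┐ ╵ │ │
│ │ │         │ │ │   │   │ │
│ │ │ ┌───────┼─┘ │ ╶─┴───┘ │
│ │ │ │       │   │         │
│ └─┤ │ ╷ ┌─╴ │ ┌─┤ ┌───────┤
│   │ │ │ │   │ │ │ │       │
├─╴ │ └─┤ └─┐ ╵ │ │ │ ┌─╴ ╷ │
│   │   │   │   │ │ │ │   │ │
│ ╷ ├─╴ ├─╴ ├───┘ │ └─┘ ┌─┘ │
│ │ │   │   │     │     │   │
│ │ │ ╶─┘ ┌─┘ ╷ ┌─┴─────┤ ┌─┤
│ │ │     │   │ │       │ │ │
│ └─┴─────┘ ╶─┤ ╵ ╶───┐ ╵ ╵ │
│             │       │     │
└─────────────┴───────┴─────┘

Following directions step by step:
Start: (0, 0)
  right: (0, 0) → (0, 1)
  down: (0, 1) → (1, 1)
  right: (1, 1) → (1, 2)
  down: (1, 2) → (2, 2)
  down: (2, 2) → (3, 2)
  right: (3, 2) → (3, 3)
  down: (3, 3) → (4, 3)
  left: (4, 3) → (4, 2)
  left: (4, 2) → (4, 1)
  left: (4, 1) → (4, 0)
  down: (4, 0) → (5, 0)
  down: (5, 0) → (6, 0)
Final position: (6, 0)

Path taken:

┌─────┬───┬─────┬───┬───────┐
│A ↓  │   │     │   │       │
│ ╷ ╶─┤ ╷ ╵ ┌─┐ │ ╷ ╵ ┌─┬─╴ │
│ │↳ ↓│ │   │ │ │ │   │ │   │
│ └─┐ │ └─┬─┘ └─┴─┤ ╶─┘ │ ╷ │
│   │↓│   │       │     │ │ │
├─╴ │ └─┐ │ ╷ ╶─┐ └─┬─╴ │ │ │
│   │↳ ↓│ │ │   │   │   │ │ │
├───┴─╴ │ └─┴─┐ └─┐ └───┤ │ │
│↓ ← ← ↲│     │   │     │ │ │
│ ╷ ┌───┴───╴ │ ╷ ├───┐ ╵ │ │
│↓│ │         │ │ │   │   │ │
│ │ │ ┌───────┼─┘ │ ╶─┴───┘ │
│B│ │ │       │   │         │
│ └─┤ │ ╷ ┌─╴ │ ┌─┤ ┌───────┤
│   │ │ │ │   │ │ │ │       │
├─╴ │ └─┤ └─┐ ╵ │ │ │ ┌─╴ ╷ │
│   │   │   │   │ │ │ │   │ │
│ ╷ ├─╴ ├─╴ ├───┘ │ └─┘ ┌─┘ │
│ │ │   │   │     │     │   │
│ │ │ ╶─┘ ┌─┘ ╷ ┌─┴─────┤ ┌─┤
│ │ │     │   │ │       │ │ │
│ └─┴─────┘ ╶─┤ ╵ ╶───┐ ╵ ╵ │
│             │       │     │
└─────────────┴───────┴─────┘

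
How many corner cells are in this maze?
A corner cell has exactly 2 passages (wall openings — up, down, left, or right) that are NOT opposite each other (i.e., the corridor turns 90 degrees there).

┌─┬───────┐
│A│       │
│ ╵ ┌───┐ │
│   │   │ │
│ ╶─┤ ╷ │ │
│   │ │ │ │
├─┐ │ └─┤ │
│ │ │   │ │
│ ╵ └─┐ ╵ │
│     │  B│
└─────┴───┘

Counting corner cells (2 non-opposite passages):
Total corners: 12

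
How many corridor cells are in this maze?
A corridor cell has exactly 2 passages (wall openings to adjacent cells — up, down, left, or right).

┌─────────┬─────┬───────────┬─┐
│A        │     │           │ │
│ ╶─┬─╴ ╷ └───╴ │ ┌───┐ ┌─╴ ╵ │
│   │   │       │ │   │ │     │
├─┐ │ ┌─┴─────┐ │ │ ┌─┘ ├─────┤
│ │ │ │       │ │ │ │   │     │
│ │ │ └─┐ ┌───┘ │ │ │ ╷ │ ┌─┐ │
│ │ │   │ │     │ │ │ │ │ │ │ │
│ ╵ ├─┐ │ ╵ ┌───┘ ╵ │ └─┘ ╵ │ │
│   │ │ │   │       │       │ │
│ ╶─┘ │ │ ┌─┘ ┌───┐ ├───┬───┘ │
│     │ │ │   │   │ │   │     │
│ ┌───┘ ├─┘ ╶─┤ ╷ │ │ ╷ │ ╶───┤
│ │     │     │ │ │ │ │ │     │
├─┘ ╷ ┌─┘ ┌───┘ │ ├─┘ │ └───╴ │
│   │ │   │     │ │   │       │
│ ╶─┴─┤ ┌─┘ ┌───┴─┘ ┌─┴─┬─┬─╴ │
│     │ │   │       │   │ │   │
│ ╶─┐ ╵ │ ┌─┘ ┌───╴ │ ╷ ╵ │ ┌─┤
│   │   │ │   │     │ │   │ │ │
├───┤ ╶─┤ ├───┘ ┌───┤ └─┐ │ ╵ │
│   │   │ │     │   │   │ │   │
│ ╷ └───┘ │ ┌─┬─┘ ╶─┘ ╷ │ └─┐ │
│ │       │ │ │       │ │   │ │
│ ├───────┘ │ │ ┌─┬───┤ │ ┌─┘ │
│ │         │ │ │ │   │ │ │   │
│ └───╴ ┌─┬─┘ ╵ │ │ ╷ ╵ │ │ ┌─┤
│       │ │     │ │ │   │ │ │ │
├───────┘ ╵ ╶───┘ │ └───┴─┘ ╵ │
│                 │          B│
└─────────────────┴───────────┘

Counting cells with exactly 2 passages:
Total corridor cells: 167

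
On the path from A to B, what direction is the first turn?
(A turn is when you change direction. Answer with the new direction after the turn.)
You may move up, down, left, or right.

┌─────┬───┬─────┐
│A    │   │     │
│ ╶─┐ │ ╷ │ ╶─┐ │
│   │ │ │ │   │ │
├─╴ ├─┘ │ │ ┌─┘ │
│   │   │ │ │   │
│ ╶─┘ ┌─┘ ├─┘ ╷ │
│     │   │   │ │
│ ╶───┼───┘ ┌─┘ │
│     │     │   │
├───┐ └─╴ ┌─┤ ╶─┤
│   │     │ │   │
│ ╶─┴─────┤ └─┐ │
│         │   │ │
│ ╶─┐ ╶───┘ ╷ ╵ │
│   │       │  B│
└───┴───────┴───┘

Directions: down, right, down, left, down, down, right, right, down, right, right, up, right, up, right, up, right, down, down, left, down, right, down, down
First turn direction: right

Solution:

┌─────┬───┬─────┐
│A    │   │     │
│ ╶─┐ │ ╷ │ ╶─┐ │
│↳ ↓│ │ │ │   │ │
├─╴ ├─┘ │ │ ┌─┘ │
│↓ ↲│   │ │ │↱ ↓│
│ ╶─┘ ┌─┘ ├─┘ ╷ │
│↓    │   │↱ ↑│↓│
│ ╶───┼───┘ ┌─┘ │
│↳ → ↓│  ↱ ↑│↓ ↲│
├───┐ └─╴ ┌─┤ ╶─┤
│   │↳ → ↑│ │↳ ↓│
│ ╶─┴─────┤ └─┐ │
│         │   │↓│
│ ╶─┐ ╶───┘ ╷ ╵ │
│   │       │  B│
└───┴───────┴───┘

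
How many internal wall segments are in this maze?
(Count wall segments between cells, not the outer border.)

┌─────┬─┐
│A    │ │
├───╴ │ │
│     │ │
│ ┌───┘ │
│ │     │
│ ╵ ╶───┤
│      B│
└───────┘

Counting internal wall segments:
Total internal walls: 9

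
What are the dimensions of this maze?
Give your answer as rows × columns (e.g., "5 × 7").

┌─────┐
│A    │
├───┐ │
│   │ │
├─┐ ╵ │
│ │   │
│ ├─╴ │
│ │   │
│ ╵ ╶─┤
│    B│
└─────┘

Counting the maze dimensions:
Rows (vertical): 5
Columns (horizontal): 3
Dimensions: 5 × 3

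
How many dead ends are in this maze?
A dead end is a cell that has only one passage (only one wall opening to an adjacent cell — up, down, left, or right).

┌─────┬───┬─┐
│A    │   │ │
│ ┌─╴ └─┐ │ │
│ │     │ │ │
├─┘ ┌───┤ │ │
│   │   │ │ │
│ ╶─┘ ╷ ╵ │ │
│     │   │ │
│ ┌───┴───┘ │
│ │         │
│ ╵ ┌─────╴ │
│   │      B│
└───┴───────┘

Checking each cell for number of passages:

Dead ends found at positions:
  (0, 3)
  (0, 5)
  (1, 0)
  (1, 3)
  (5, 2)
Total dead ends: 5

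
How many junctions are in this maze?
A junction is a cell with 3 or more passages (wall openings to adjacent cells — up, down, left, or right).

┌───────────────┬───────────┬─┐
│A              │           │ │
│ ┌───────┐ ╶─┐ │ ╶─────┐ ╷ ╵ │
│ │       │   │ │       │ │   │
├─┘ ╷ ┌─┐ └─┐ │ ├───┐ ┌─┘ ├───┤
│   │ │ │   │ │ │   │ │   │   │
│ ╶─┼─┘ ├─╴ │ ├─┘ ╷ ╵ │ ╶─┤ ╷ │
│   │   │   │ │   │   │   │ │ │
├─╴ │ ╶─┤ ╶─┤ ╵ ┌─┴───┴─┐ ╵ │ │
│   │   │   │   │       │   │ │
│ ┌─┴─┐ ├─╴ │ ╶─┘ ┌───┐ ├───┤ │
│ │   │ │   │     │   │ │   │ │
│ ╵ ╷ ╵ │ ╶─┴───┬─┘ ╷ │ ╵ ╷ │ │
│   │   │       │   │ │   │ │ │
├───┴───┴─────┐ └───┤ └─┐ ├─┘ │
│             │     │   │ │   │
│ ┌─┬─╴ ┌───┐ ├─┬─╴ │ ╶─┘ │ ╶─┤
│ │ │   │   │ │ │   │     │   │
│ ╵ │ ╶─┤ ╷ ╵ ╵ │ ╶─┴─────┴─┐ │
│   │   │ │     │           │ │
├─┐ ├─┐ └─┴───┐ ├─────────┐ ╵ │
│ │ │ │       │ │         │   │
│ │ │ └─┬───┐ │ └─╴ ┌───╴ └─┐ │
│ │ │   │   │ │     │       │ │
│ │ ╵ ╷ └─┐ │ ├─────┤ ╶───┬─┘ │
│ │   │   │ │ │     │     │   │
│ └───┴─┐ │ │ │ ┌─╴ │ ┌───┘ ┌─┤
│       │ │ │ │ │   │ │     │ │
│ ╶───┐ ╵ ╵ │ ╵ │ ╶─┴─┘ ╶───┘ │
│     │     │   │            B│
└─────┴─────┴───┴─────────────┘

Checking each cell for number of passages:

Junctions found (3+ passages):
  (0, 5): 3 passages
  (0, 12): 3 passages
  (1, 2): 3 passages
  (1, 10): 3 passages
  (4, 6): 3 passages
  (6, 12): 3 passages
  (7, 3): 3 passages
  (7, 10): 3 passages
  (9, 1): 3 passages
  (9, 6): 3 passages
  (9, 7): 3 passages
  (10, 9): 3 passages
  (10, 14): 3 passages
  (11, 2): 3 passages
  (11, 12): 3 passages
  (12, 10): 3 passages
  (13, 0): 3 passages
  (14, 4): 3 passages
  (14, 11): 3 passages
Total junctions: 19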